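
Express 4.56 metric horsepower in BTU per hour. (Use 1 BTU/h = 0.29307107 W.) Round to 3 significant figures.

1 PS = 2509.63 BTU/h.
So 4.56 × 2509.63 ≈ 11400 BTU/h.

11400 BTU/h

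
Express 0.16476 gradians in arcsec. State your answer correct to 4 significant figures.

533.8 arcsec

1 gradian = 3240.00 arcsec.
Thus 0.16476 × 3240.00 ≈ 533.8 arcsec.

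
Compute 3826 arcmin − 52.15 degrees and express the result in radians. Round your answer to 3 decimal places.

0.203 radians

3826 arcmin = 1.11294 rad and 52.15 ° = 0.910189 rad.
1.11294 − 0.910189 ≈ 0.203 rad.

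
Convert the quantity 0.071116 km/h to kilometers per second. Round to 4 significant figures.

1.975e-5 kilometers per second

1 kilometer per hour = 0.000277778 kilometers per second.
Then 0.071116 × 0.000277778 ≈ 1.975e-5 km/s.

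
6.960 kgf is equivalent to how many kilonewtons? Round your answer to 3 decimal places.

1 kgf = 0.00980665 kN.
6.960 × 0.00980665 ≈ 0.068 kN.

0.068 kN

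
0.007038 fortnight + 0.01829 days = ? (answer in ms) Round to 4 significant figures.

0.007038 fortnight = 8.51316 × 10^6 ms and 0.01829 d = 1.58026 × 10^6 ms.
8.51316 × 10^6 + 1.58026 × 10^6 ≈ 1.009 × 10^7 ms.

1.009 × 10^7 ms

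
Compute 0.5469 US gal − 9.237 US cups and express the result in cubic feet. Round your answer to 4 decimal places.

0.5469 US gal = 0.0731099 ft³ and 9.237 US cup = 0.0771755 ft³.
0.0731099 − 0.0771755 ≈ -0.0041 ft³.

-0.0041 ft³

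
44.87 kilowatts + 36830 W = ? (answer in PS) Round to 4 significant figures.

111.1 metric horsepower

44.87 kW = 61.0062 PS and 36830 W = 50.0749 PS.
61.0062 + 50.0749 ≈ 111.1 PS.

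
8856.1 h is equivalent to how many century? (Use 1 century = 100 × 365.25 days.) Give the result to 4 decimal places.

0.0101 century

1 hour = 1.14077e-6 centuries.
8856.1 × 1.14077e-6 ≈ 0.0101 century.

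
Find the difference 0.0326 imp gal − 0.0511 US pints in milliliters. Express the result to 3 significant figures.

124 milliliters

0.0326 imp gal = 148.203 mL and 0.0511 US pt = 24.1793 mL.
148.203 − 24.1793 ≈ 124 mL.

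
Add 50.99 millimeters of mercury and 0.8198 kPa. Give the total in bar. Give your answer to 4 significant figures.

50.99 mmHg = 0.0679811 bar and 0.8198 kPa = 0.00819800 bar.
0.0679811 + 0.00819800 ≈ 0.07618 bar.

0.07618 bar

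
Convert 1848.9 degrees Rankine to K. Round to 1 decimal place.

1027.2 K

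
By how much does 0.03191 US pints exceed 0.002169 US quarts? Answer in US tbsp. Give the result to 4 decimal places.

0.03191 US pt = 1.02112 US tbsp and 0.002169 US qt = 0.138816 US tbsp.
1.02112 − 0.138816 ≈ 0.8823 US tbsp.

0.8823 US tablespoons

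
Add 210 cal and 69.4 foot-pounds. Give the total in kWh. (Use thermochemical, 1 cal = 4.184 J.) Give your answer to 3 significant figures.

0.000270 kilowatt-hours

210 cal = 0.000244067 kWh and 69.4 ft·lbf = 2.61372e-5 kWh.
0.000244067 + 2.61372e-5 ≈ 0.000270 kWh.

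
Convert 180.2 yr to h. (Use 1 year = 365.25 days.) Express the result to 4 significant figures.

1.580 × 10^6 h

1 yr = 8766.00 h.
180.2 × 8766.00 ≈ 1.580 × 10^6 h.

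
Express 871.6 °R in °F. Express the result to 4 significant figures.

411.9 °F

°R = °F + 459.67.
Applying the formula gives 411.9 °F.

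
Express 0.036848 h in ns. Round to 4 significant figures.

1 h = 3.60000 × 10^12 nanoseconds.
0.036848 × 3.60000 × 10^12 ≈ 1.327 × 10^11 ns.

1.327 × 10^11 nanoseconds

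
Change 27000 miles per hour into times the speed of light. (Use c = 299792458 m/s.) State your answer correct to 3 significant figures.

4.03 × 10^-5 c

1 mph = 1.49116 × 10^-9 times the speed of light.
Then 27000 × 1.49116 × 10^-9 ≈ 4.03 × 10^-5 c.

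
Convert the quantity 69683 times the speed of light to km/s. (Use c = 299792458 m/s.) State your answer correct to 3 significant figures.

1 speed of light = 299792 km/s.
So 69683 × 299792 ≈ 2.09 × 10^10 km/s.

2.09 × 10^10 km/s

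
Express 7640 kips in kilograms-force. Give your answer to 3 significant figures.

3.47 × 10^6 kgf

1 kip = 453.592 kgf.
Thus 7640 × 453.592 ≈ 3.47 × 10^6 kgf.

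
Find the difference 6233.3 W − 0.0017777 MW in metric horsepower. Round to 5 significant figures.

6.0579 PS

6233.3 W = 8.47493 PS and 0.0017777 MW = 2.41700 PS.
8.47493 − 2.41700 ≈ 6.0579 PS.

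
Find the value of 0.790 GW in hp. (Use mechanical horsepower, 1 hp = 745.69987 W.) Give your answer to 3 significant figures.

1 gigawatt = 1.34102 × 10^6 horsepower.
Then 0.790 × 1.34102 × 10^6 ≈ 1.06 × 10^6 hp.

1.06 × 10^6 horsepower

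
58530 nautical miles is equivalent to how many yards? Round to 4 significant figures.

1.185e+8 yards

1 nautical mile = 2025.37 yards.
58530 × 2025.37 ≈ 1.185e+8 yd.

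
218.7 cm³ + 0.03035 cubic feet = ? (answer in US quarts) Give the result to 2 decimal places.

218.7 cm³ = 0.231098 US qt and 0.03035 ft³ = 0.908135 US qt.
0.231098 + 0.908135 ≈ 1.14 US qt.

1.14 US qt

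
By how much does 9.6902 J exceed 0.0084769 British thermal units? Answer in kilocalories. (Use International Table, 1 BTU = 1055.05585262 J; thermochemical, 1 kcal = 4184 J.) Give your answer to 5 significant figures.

9.6902 J = 0.00231601 kcal and 0.0084769 BTU = 0.00213757 kcal.
0.00231601 − 0.00213757 ≈ 0.00017844 kcal.

0.00017844 kilocalories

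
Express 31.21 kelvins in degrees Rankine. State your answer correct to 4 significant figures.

°R = K × 9/5.
Applying the formula gives 56.18 °R.

56.18 °R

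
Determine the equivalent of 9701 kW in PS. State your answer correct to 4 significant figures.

1 kilowatt = 1.35962 metric horsepower.
So 9701 × 1.35962 ≈ 13190 PS.

13190 PS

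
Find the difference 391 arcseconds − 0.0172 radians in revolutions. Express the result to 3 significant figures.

391 arcsec = 0.000301698 rev and 0.0172 rad = 0.00273747 rev.
0.000301698 − 0.00273747 ≈ -0.00244 rev.

-0.00244 rev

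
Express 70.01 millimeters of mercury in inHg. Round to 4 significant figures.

1 millimeter of mercury = 0.0393701 inHg.
So 70.01 × 0.0393701 ≈ 2.756 inHg.

2.756 inHg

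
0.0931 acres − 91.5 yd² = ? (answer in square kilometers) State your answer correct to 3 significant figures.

0.0931 acre = 0.000376762 km² and 91.5 yd² = 7.65057 × 10^-5 km².
0.000376762 − 7.65057 × 10^-5 ≈ 0.000300 km².

0.000300 km²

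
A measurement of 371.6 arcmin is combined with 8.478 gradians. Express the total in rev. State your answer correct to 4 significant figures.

0.03840 rev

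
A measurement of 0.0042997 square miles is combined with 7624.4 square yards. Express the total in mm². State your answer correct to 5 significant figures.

1.7511e+10 mm²

0.0042997 mi² = 1.11362e+10 mm² and 7624.4 yd² = 6.37497e+9 mm².
1.11362e+10 + 6.37497e+9 ≈ 1.7511e+10 mm².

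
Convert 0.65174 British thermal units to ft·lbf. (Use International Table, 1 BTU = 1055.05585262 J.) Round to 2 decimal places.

507.16 ft·lbf

1 BTU = 778.169 foot-pounds.
Thus 0.65174 × 778.169 ≈ 507.16 ft·lbf.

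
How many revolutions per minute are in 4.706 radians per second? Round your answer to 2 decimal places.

1 radian per second = 9.54930 revolutions per minute.
4.706 × 9.54930 ≈ 44.94 rpm.

44.94 rpm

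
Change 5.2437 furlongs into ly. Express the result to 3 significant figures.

1.11 × 10^-13 ly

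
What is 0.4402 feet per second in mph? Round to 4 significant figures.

0.3001 miles per hour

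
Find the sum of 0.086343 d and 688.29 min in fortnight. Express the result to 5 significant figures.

0.040309 fortnight

0.086343 d = 0.00616736 fortnight and 688.29 min = 0.0341414 fortnight.
0.00616736 + 0.0341414 ≈ 0.040309 fortnight.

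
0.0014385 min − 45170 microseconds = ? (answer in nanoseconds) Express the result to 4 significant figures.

4.114 × 10^7 ns

0.0014385 min = 8.63100 × 10^7 ns and 45170 μs = 4.51700 × 10^7 ns.
8.63100 × 10^7 − 4.51700 × 10^7 ≈ 4.114 × 10^7 ns.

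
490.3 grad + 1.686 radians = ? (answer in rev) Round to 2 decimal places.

1.49 rev

490.3 grad = 1.22575 rev and 1.686 rad = 0.268335 rev.
1.22575 + 0.268335 ≈ 1.49 rev.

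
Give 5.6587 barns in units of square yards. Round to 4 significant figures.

1 barn = 1.19599 × 10^-28 yd².
So 5.6587 × 1.19599 × 10^-28 ≈ 6.768 × 10^-28 yd².

6.768 × 10^-28 square yards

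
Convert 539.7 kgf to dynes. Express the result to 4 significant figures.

5.293e+8 dynes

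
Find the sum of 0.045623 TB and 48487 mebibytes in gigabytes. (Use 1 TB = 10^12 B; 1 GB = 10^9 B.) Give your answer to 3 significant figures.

0.045623 TB = 45.6230 GB and 48487 MiB = 50.8423 GB.
45.6230 + 50.8423 ≈ 96.5 GB.

96.5 GB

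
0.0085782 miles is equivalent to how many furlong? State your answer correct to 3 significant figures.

0.0686 furlongs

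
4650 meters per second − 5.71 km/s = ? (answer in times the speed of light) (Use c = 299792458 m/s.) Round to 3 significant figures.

-3.54 × 10^-6 c

4650 m/s = 1.55107 × 10^-5 c and 5.71 km/s = 1.90465 × 10^-5 c.
1.55107 × 10^-5 − 1.90465 × 10^-5 ≈ -3.54 × 10^-6 c.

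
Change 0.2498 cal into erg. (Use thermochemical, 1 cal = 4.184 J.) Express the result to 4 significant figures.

1.045e+7 ergs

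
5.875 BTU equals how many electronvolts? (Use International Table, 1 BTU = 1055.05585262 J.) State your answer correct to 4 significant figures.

3.869e+22 electronvolts

1 BTU = 6.58514e+21 eV.
Thus 5.875 × 6.58514e+21 ≈ 3.869e+22 eV.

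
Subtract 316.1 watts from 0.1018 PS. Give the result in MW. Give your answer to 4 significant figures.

-0.0002412 MW

0.1018 PS = 7.48738 × 10^-5 MW and 316.1 W = 0.000316100 MW.
7.48738 × 10^-5 − 0.000316100 ≈ -0.0002412 MW.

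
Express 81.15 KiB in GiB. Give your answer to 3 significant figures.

7.74 × 10^-5 GiB

1 kibibyte = 9.53674 × 10^-7 GiB.
So 81.15 × 9.53674 × 10^-7 ≈ 7.74 × 10^-5 GiB.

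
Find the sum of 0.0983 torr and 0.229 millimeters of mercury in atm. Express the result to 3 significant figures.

0.000431 atmospheres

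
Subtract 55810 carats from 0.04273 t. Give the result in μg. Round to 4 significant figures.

3.157 × 10^10 μg

0.04273 t = 4.27300 × 10^10 μg and 55810 ct = 1.11620 × 10^10 μg.
4.27300 × 10^10 − 1.11620 × 10^10 ≈ 3.157 × 10^10 μg.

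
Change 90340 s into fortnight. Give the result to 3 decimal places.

0.075 fortnights

1 second = 8.26720 × 10^-7 fortnights.
90340 × 8.26720 × 10^-7 ≈ 0.075 fortnight.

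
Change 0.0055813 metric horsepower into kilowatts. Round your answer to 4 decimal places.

0.0041 kW

1 PS = 0.735499 kW.
So 0.0055813 × 0.735499 ≈ 0.0041 kW.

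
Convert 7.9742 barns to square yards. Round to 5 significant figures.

9.5371 × 10^-28 yd²

1 barn = 1.19599 × 10^-28 square yards.
Then 7.9742 × 1.19599 × 10^-28 ≈ 9.5371 × 10^-28 yd².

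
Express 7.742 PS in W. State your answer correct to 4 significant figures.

5694 watts

1 PS = 735.499 watts.
Thus 7.742 × 735.499 ≈ 5694 W.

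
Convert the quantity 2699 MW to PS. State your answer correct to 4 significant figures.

1 MW = 1359.62 metric horsepower.
2699 × 1359.62 ≈ 3.670e+6 PS.

3.670e+6 PS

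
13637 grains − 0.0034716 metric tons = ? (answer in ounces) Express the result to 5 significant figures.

-91.287 ounces

13637 gr = 31.1703 oz and 0.0034716 t = 122.457 oz.
31.1703 − 122.457 ≈ -91.287 oz.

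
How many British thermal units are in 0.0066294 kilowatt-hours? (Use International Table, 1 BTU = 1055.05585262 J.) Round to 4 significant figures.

22.62 BTU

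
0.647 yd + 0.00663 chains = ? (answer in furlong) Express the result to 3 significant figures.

0.00360 furlongs

0.647 yd = 0.00294091 furlong and 0.00663 chain = 0.000663000 furlong.
0.00294091 + 0.000663000 ≈ 0.00360 furlong.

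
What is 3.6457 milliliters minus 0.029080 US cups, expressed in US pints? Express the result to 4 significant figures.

-0.006835 US pt

3.6457 mL = 0.00770474 US pt and 0.029080 US cup = 0.0145400 US pt.
0.00770474 − 0.0145400 ≈ -0.006835 US pt.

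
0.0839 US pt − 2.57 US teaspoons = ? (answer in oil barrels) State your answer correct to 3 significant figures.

0.0839 US pt = 0.000249702 bbl and 2.57 US tsp = 7.96751 × 10^-5 bbl.
0.000249702 − 7.96751 × 10^-5 ≈ 0.000170 bbl.

0.000170 bbl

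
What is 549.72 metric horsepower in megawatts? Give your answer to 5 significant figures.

0.40432 megawatts

1 metric horsepower = 0.000735499 MW.
So 549.72 × 0.000735499 ≈ 0.40432 MW.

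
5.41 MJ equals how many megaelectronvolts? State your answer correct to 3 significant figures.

3.38e+19 MeV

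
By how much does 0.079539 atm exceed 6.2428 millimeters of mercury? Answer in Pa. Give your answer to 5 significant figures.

0.079539 atm = 8059.29 Pa and 6.2428 mmHg = 832.305 Pa.
8059.29 − 832.305 ≈ 7227.0 Pa.

7227.0 pascals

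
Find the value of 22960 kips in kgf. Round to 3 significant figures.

1 kip = 453.592 kilograms-force.
So 22960 × 453.592 ≈ 1.04e+7 kgf.

1.04e+7 kilograms-force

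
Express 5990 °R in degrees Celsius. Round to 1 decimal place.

°R = (°C + 273.15) × 9/5.
Applying the formula gives 3054.6 °C.

3054.6 °C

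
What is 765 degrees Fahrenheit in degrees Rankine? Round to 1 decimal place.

°R = °F + 459.67.
Applying the formula gives 1224.7 °R.

1224.7 °R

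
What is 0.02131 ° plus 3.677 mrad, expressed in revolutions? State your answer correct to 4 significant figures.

0.02131 ° = 5.91944 × 10^-5 rev and 3.677 mrad = 0.000585213 rev.
5.91944 × 10^-5 + 0.000585213 ≈ 0.0006444 rev.

0.0006444 rev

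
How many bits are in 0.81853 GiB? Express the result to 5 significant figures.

7.0311e+9 bits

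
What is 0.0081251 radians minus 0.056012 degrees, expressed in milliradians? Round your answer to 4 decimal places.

7.1475 mrad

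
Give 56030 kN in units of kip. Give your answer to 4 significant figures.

1 kN = 0.224809 kip.
So 56030 × 0.224809 ≈ 12600 kip.

12600 kip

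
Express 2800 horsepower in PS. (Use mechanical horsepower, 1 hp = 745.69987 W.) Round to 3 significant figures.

2840 metric horsepower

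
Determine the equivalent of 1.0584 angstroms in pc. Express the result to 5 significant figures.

3.4300e-27 pc

1 angstrom = 3.24078e-27 pc.
Thus 1.0584 × 3.24078e-27 ≈ 3.4300e-27 pc.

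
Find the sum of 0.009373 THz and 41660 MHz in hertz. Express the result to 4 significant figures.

0.009373 THz = 9.37300 × 10^9 Hz and 41660 MHz = 4.16600 × 10^10 Hz.
9.37300 × 10^9 + 4.16600 × 10^10 ≈ 5.103 × 10^10 Hz.

5.103 × 10^10 Hz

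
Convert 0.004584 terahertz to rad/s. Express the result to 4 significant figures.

2.880e+10 rad/s

1 THz = 6.28319e+12 rad/s.
Thus 0.004584 × 6.28319e+12 ≈ 2.880e+10 rad/s.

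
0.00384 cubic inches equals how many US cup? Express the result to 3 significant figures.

0.000266 US cup

1 in³ = 0.0692641 US cups.
So 0.00384 × 0.0692641 ≈ 0.000266 US cup.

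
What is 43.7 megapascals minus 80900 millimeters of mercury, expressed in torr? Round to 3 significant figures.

43.7 MPa = 327777 torr and 80900 mmHg = 80900.0 torr.
327777 − 80900.0 ≈ 247000 torr.

247000 torr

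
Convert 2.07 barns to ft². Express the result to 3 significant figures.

2.23 × 10^-27 ft²

1 barn = 1.07639 × 10^-27 square feet.
Then 2.07 × 1.07639 × 10^-27 ≈ 2.23 × 10^-27 ft².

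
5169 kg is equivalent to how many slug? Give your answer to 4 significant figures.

354.2 slug

1 kilogram = 0.0685218 slugs.
So 5169 × 0.0685218 ≈ 354.2 slug.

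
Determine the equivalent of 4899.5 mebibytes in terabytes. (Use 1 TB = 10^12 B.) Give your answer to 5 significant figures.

0.0051375 TB

1 MiB = 1.04858 × 10^-6 terabytes.
Then 4899.5 × 1.04858 × 10^-6 ≈ 0.0051375 TB.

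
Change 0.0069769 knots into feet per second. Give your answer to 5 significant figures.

1 knot = 1.68781 ft/s.
Thus 0.0069769 × 1.68781 ≈ 0.011776 ft/s.

0.011776 ft/s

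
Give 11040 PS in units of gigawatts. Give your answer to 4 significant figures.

0.008120 GW

1 metric horsepower = 7.35499 × 10^-7 GW.
Then 11040 × 7.35499 × 10^-7 ≈ 0.008120 GW.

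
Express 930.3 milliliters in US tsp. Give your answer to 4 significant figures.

1 milliliter = 0.202884 US tsp.
Thus 930.3 × 0.202884 ≈ 188.7 US tsp.

188.7 US teaspoons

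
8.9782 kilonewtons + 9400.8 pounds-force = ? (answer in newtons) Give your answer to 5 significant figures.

8.9782 kN = 8978.20 N and 9400.8 lbf = 41816.8 N.
8978.20 + 41816.8 ≈ 50795 N.

50795 N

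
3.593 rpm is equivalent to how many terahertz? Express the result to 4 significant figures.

5.988 × 10^-14 THz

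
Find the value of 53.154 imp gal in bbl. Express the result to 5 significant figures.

1.5199 oil barrels

1 imperial gallon = 0.0285940 oil barrels.
So 53.154 × 0.0285940 ≈ 1.5199 bbl.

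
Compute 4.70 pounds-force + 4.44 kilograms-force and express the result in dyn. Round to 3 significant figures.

6.44e+6 dynes

4.70 lbf = 2.09066e+6 dyn and 4.44 kgf = 4.35415e+6 dyn.
2.09066e+6 + 4.35415e+6 ≈ 6.44e+6 dyn.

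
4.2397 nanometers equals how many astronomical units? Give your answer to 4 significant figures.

1 nm = 6.68459e-21 astronomical units.
Thus 4.2397 × 6.68459e-21 ≈ 2.834e-20 au.

2.834e-20 au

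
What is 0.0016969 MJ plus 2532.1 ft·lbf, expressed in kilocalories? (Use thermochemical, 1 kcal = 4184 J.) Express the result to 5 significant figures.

1.2261 kcal

0.0016969 MJ = 0.405569 kcal and 2532.1 ft·lbf = 0.820523 kcal.
0.405569 + 0.820523 ≈ 1.2261 kcal.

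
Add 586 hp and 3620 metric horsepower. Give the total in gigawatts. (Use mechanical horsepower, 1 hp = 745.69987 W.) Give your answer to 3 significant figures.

0.00310 gigawatts

586 hp = 0.000436980 GW and 3620 PS = 0.00266251 GW.
0.000436980 + 0.00266251 ≈ 0.00310 GW.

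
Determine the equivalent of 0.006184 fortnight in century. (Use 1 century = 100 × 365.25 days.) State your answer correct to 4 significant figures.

2.370e-6 centuries

1 fortnight = 0.000383299 centuries.
0.006184 × 0.000383299 ≈ 2.370e-6 century.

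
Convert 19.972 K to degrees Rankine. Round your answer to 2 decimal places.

°R = K × 9/5.
Applying the formula gives 35.95 °R.

35.95 °R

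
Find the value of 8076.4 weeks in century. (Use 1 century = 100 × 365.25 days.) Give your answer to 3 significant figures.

1 wk = 0.000191650 centuries.
So 8076.4 × 0.000191650 ≈ 1.55 century.

1.55 centuries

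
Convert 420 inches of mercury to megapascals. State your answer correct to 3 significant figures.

1.42 MPa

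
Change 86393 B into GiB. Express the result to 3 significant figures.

1 B = 9.31323e-10 gibibytes.
Thus 86393 × 9.31323e-10 ≈ 8.05e-5 GiB.

8.05e-5 gibibytes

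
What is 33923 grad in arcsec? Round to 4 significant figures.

1 grad = 3240.00 arcsec.
Thus 33923 × 3240.00 ≈ 1.099 × 10^8 arcsec.

1.099 × 10^8 arcsec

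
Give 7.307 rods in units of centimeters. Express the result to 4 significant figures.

3675 centimeters

1 rod = 502.920 cm.
Thus 7.307 × 502.920 ≈ 3675 cm.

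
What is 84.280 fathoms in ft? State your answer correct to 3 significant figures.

1 fathom = 6.00000 feet.
Then 84.280 × 6.00000 ≈ 506 ft.

506 feet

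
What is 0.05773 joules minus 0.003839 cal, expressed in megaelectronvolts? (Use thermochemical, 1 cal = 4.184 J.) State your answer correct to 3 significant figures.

0.05773 J = 3.60322e+11 MeV and 0.003839 cal = 1.00253e+11 MeV.
3.60322e+11 − 1.00253e+11 ≈ 2.60e+11 MeV.

2.60e+11 MeV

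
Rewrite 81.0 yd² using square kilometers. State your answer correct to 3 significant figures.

1 yd² = 8.36127e-7 square kilometers.
81.0 × 8.36127e-7 ≈ 6.77e-5 km².

6.77e-5 km²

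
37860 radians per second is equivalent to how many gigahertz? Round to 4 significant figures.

6.026 × 10^-6 GHz

1 radian per second = 1.59155 × 10^-10 GHz.
Then 37860 × 1.59155 × 10^-10 ≈ 6.026 × 10^-6 GHz.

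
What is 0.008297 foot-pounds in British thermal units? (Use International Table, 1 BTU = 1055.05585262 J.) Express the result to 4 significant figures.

1 ft·lbf = 0.00128507 BTU.
So 0.008297 × 0.00128507 ≈ 1.066e-5 BTU.

1.066e-5 BTU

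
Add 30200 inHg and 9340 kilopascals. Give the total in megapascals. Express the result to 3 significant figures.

112 MPa

30200 inHg = 102.269 MPa and 9340 kPa = 9.34000 MPa.
102.269 + 9.34000 ≈ 112 MPa.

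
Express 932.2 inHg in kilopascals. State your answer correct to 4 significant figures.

1 inHg = 3.38639 kilopascals.
So 932.2 × 3.38639 ≈ 3157 kPa.

3157 kilopascals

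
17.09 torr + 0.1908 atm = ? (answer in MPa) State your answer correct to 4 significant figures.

0.02161 megapascals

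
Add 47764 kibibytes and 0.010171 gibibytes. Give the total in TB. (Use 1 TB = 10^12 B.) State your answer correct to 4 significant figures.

5.983 × 10^-5 TB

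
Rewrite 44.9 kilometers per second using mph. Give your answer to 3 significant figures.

1 km/s = 2236.94 mph.
Then 44.9 × 2236.94 ≈ 100000 mph.

100000 mph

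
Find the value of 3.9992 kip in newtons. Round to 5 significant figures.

17789 N

1 kip = 4448.22 newtons.
3.9992 × 4448.22 ≈ 17789 N.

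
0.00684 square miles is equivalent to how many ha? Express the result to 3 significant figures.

1 square mile = 258.999 ha.
Then 0.00684 × 258.999 ≈ 1.77 ha.

1.77 hectares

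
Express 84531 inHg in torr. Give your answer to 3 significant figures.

1 inHg = 25.4000 torr.
84531 × 25.4000 ≈ 2.15e+6 torr.

2.15e+6 torr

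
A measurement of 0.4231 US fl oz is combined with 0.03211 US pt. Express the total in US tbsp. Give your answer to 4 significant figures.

0.4231 US fl oz = 0.846200 US tbsp and 0.03211 US pt = 1.02752 US tbsp.
0.846200 + 1.02752 ≈ 1.874 US tbsp.

1.874 US tbsp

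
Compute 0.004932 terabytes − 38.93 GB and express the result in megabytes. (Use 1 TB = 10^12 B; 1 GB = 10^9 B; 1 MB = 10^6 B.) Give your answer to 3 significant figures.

-34000 MB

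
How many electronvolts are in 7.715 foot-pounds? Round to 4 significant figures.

6.529e+19 eV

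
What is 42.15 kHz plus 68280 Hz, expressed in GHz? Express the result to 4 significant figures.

0.0001104 GHz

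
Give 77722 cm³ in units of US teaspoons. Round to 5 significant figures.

15769 US tsp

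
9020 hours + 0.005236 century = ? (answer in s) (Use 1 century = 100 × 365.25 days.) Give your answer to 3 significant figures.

9020 h = 3.24720e+7 s and 0.005236 century = 1.65236e+7 s.
3.24720e+7 + 1.65236e+7 ≈ 4.90e+7 s.

4.90e+7 s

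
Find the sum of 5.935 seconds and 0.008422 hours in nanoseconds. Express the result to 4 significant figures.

3.625 × 10^10 ns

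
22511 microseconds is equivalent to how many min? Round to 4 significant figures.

0.0003752 min

1 μs = 1.66667 × 10^-8 minutes.
Thus 22511 × 1.66667 × 10^-8 ≈ 0.0003752 min.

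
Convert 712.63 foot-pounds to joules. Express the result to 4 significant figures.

966.2 joules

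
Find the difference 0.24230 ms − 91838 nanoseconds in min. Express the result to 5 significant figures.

0.24230 ms = 4.03833 × 10^-6 min and 91838 ns = 1.53063 × 10^-6 min.
4.03833 × 10^-6 − 1.53063 × 10^-6 ≈ 2.5077 × 10^-6 min.

2.5077 × 10^-6 min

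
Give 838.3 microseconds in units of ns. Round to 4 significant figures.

1 microsecond = 1000.00 ns.
Thus 838.3 × 1000.00 ≈ 838300 ns.

838300 nanoseconds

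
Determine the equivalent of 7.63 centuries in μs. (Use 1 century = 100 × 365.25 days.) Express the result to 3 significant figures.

1 century = 3.15576 × 10^15 μs.
Thus 7.63 × 3.15576 × 10^15 ≈ 2.41 × 10^16 μs.

2.41 × 10^16 μs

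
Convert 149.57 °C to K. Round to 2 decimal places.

422.72 K

K = °C + 273.15.
Applying the formula gives 422.72 K.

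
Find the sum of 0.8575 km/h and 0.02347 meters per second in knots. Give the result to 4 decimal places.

0.5086 knots

0.8575 km/h = 0.463013 kn and 0.02347 m/s = 0.0456220 kn.
0.463013 + 0.0456220 ≈ 0.5086 kn.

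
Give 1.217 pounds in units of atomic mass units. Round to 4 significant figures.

3.324 × 10^26 u

1 pound = 2.73160 × 10^26 atomic mass units.
Then 1.217 × 2.73160 × 10^26 ≈ 3.324 × 10^26 u.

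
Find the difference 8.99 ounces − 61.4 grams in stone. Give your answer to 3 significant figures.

8.99 oz = 0.0401339 st and 61.4 g = 0.00966884 st.
0.0401339 − 0.00966884 ≈ 0.0305 st.

0.0305 st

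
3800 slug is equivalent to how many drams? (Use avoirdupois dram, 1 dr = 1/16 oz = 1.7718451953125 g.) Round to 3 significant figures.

3.13e+7 drams

1 slug = 8236.56 dr.
3800 × 8236.56 ≈ 3.13e+7 dr.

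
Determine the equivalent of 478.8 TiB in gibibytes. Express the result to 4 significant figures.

1 tebibyte = 1024.00 GiB.
478.8 × 1024.00 ≈ 490300 GiB.

490300 GiB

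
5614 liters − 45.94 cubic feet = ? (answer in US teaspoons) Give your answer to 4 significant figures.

5614 L = 1.13899 × 10^6 US tsp and 45.94 ft³ = 263927 US tsp.
1.13899 × 10^6 − 263927 ≈ 875100 US tsp.

875100 US teaspoons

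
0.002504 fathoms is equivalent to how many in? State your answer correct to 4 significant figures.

0.1803 in

1 fathom = 72.0000 in.
So 0.002504 × 72.0000 ≈ 0.1803 in.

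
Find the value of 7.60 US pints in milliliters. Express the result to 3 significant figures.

3600 mL

1 US pint = 473.176 mL.
Thus 7.60 × 473.176 ≈ 3600 mL.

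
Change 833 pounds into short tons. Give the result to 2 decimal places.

0.42 short ton

1 lb = 0.000500000 short tons.
Thus 833 × 0.000500000 ≈ 0.42 short ton.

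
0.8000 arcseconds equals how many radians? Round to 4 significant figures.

3.879 × 10^-6 radians

1 arcsecond = 4.84814 × 10^-6 rad.
Thus 0.8000 × 4.84814 × 10^-6 ≈ 3.879 × 10^-6 rad.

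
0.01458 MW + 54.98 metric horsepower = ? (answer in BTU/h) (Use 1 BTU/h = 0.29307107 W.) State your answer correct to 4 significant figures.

0.01458 MW = 49749.0 BTU/h and 54.98 PS = 137979 BTU/h.
49749.0 + 137979 ≈ 187700 BTU/h.

187700 BTU/h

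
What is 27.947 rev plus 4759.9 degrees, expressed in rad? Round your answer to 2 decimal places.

258.67 rad

27.947 rev = 175.596 rad and 4759.9 ° = 83.0759 rad.
175.596 + 83.0759 ≈ 258.67 rad.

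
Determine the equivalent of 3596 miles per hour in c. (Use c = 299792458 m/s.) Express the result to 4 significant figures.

1 mile per hour = 1.49116e-9 c.
3596 × 1.49116e-9 ≈ 5.362e-6 c.

5.362e-6 c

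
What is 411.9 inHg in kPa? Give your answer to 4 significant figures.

1395 kPa

1 inHg = 3.38639 kilopascals.
So 411.9 × 3.38639 ≈ 1395 kPa.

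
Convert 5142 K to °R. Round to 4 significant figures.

°R = K × 9/5.
Applying the formula gives 9256 °R.

9256 °R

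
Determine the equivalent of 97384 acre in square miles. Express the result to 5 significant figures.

152.16 square miles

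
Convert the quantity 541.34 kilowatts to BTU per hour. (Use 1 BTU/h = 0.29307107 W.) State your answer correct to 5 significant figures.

1 kilowatt = 3412.14 BTU/h.
Then 541.34 × 3412.14 ≈ 1.8471e+6 BTU/h.

1.8471e+6 BTU per hour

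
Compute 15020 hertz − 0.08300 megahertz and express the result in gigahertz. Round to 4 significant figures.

-6.798 × 10^-5 gigahertz

15020 Hz = 1.50200 × 10^-5 GHz and 0.08300 MHz = 8.30000 × 10^-5 GHz.
1.50200 × 10^-5 − 8.30000 × 10^-5 ≈ -6.798 × 10^-5 GHz.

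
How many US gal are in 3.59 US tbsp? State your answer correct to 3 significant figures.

1 US tablespoon = 0.00390625 US gallons.
So 3.59 × 0.00390625 ≈ 0.0140 US gal.

0.0140 US gal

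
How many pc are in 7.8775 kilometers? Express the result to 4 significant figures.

1 kilometer = 3.24078e-14 pc.
Thus 7.8775 × 3.24078e-14 ≈ 2.553e-13 pc.

2.553e-13 parsecs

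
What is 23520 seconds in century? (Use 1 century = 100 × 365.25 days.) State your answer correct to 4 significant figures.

7.453 × 10^-6 century

1 s = 3.16881 × 10^-10 centuries.
Then 23520 × 3.16881 × 10^-10 ≈ 7.453 × 10^-6 century.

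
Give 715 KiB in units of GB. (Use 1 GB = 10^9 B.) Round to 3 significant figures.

1 kibibyte = 1.02400e-6 GB.
Thus 715 × 1.02400e-6 ≈ 0.000732 GB.

0.000732 gigabytes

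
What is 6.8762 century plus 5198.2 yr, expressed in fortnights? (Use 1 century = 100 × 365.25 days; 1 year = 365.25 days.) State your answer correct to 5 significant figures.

153560 fortnight

6.8762 century = 17939.5 fortnight and 5198.2 yr = 135617 fortnight.
17939.5 + 135617 ≈ 153560 fortnight.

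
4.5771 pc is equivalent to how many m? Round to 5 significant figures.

1.4123e+17 meters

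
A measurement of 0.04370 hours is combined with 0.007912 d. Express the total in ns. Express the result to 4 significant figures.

8.409 × 10^11 ns

0.04370 h = 1.57320 × 10^11 ns and 0.007912 d = 6.83597 × 10^11 ns.
1.57320 × 10^11 + 6.83597 × 10^11 ≈ 8.409 × 10^11 ns.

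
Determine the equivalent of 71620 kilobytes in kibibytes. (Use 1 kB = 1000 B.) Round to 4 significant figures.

69940 kibibytes

1 kilobyte = 0.9765625 KiB.
So 71620 × 0.9765625 ≈ 69940 KiB.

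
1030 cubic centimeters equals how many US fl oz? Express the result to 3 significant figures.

1 cubic centimeter = 0.0338140 US fluid ounces.
1030 × 0.0338140 ≈ 34.8 US fl oz.

34.8 US fl oz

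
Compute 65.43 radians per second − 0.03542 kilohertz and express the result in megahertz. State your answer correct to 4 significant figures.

-2.501e-5 MHz

65.43 rad/s = 1.04135e-5 MHz and 0.03542 kHz = 3.54200e-5 MHz.
1.04135e-5 − 3.54200e-5 ≈ -2.501e-5 MHz.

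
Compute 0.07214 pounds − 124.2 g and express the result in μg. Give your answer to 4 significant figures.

-9.148 × 10^7 μg

0.07214 lb = 3.27222 × 10^7 μg and 124.2 g = 1.24200 × 10^8 μg.
3.27222 × 10^7 − 1.24200 × 10^8 ≈ -9.148 × 10^7 μg.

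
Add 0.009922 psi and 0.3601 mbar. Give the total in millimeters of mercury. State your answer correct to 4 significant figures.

0.009922 psi = 0.513115 mmHg and 0.3601 mbar = 0.270097 mmHg.
0.513115 + 0.270097 ≈ 0.7832 mmHg.

0.7832 mmHg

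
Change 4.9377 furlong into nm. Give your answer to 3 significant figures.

9.93 × 10^11 nm

1 furlong = 2.01168 × 10^11 nanometers.
Then 4.9377 × 2.01168 × 10^11 ≈ 9.93 × 10^11 nm.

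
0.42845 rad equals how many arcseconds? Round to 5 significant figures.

1 radian = 206265 arcsec.
Then 0.42845 × 206265 ≈ 88374 arcsec.

88374 arcsec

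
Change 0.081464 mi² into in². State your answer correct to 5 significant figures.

3.2704e+8 square inches

1 mi² = 4.01449e+9 in².
So 0.081464 × 4.01449e+9 ≈ 3.2704e+8 in².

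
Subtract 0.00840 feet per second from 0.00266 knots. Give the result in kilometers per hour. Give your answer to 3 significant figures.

-0.00429 kilometers per hour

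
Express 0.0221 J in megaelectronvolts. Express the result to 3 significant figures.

1 J = 6.24151 × 10^12 MeV.
Then 0.0221 × 6.24151 × 10^12 ≈ 1.38 × 10^11 MeV.

1.38 × 10^11 megaelectronvolts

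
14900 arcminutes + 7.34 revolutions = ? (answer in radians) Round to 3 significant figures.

14900 arcmin = 4.33423 rad and 7.34 rev = 46.1186 rad.
4.33423 + 46.1186 ≈ 50.5 rad.

50.5 radians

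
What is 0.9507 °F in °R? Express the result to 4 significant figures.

460.6 °R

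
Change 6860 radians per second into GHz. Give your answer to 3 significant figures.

1 radian per second = 1.59155 × 10^-10 GHz.
Thus 6860 × 1.59155 × 10^-10 ≈ 1.09 × 10^-6 GHz.

1.09 × 10^-6 GHz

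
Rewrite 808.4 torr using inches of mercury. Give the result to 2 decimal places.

31.83 inHg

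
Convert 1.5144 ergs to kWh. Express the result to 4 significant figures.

4.207e-14 kWh

1 erg = 2.77778e-14 kilowatt-hours.
1.5144 × 2.77778e-14 ≈ 4.207e-14 kWh.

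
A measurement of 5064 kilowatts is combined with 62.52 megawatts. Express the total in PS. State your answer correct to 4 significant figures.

91890 metric horsepower

5064 kW = 6885.12 PS and 62.52 MW = 85003.5 PS.
6885.12 + 85003.5 ≈ 91890 PS.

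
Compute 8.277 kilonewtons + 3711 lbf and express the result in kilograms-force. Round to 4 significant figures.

8.277 kN = 844.019 kgf and 3711 lbf = 1683.28 kgf.
844.019 + 1683.28 ≈ 2527 kgf.

2527 kgf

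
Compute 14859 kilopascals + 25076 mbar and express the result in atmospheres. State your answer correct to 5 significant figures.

14859 kPa = 146.647 atm and 25076 mbar = 24.7481 atm.
146.647 + 24.7481 ≈ 171.40 atm.

171.40 atm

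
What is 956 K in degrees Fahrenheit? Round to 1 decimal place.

K = (°F + 459.67) × 5/9.
Applying the formula gives 1261.1 °F.

1261.1 °F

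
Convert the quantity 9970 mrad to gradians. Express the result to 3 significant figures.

635 gradians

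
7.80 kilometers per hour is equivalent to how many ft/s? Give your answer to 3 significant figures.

7.11 ft/s

1 kilometer per hour = 0.911344 ft/s.
So 7.80 × 0.911344 ≈ 7.11 ft/s.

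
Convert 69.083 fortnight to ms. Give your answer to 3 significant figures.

8.36e+10 ms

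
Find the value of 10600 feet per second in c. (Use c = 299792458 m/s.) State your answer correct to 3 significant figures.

1 foot per second = 1.01670 × 10^-9 times the speed of light.
Thus 10600 × 1.01670 × 10^-9 ≈ 1.08 × 10^-5 c.

1.08 × 10^-5 c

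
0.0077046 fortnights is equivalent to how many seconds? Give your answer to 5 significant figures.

9319.5 s

1 fortnight = 1.20960e+6 seconds.
So 0.0077046 × 1.20960e+6 ≈ 9319.5 s.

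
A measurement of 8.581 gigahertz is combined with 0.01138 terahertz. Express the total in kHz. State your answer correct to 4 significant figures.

8.581 GHz = 8.58100e+6 kHz and 0.01138 THz = 1.13800e+7 kHz.
8.58100e+6 + 1.13800e+7 ≈ 1.996e+7 kHz.

1.996e+7 kHz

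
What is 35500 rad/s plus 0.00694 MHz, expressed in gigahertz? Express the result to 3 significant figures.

35500 rad/s = 5.65000e-6 GHz and 0.00694 MHz = 6.94000e-6 GHz.
5.65000e-6 + 6.94000e-6 ≈ 1.26e-5 GHz.

1.26e-5 GHz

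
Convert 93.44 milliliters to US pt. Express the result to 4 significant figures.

0.1975 US pt

1 milliliter = 0.00211338 US pt.
93.44 × 0.00211338 ≈ 0.1975 US pt.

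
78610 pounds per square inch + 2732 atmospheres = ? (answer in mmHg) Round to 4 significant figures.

6.142 × 10^6 millimeters of mercury

78610 psi = 4.06531 × 10^6 mmHg and 2732 atm = 2.07632 × 10^6 mmHg.
4.06531 × 10^6 + 2.07632 × 10^6 ≈ 6.142 × 10^6 mmHg.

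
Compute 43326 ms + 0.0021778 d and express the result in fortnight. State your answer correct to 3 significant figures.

43326 ms = 3.58185 × 10^-5 fortnight and 0.0021778 d = 0.000155557 fortnight.
3.58185 × 10^-5 + 0.000155557 ≈ 0.000191 fortnight.

0.000191 fortnights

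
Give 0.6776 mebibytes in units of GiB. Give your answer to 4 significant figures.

0.0006617 gibibytes

1 MiB = 0.0009765625 gibibytes.
So 0.6776 × 0.0009765625 ≈ 0.0006617 GiB.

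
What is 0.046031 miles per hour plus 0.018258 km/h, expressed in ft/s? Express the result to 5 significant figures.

0.046031 mph = 0.0675121 ft/s and 0.018258 km/h = 0.0166393 ft/s.
0.0675121 + 0.0166393 ≈ 0.084151 ft/s.

0.084151 ft/s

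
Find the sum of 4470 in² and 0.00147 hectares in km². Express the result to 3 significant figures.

4470 in² = 2.88387 × 10^-6 km² and 0.00147 ha = 1.47000 × 10^-5 km².
2.88387 × 10^-6 + 1.47000 × 10^-5 ≈ 1.76 × 10^-5 km².

1.76 × 10^-5 square kilometers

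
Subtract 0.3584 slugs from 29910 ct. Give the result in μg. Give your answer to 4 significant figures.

29910 ct = 5.982000e+9 μg and 0.3584 slug = 5.230455e+9 μg.
5.982000e+9 − 5.230455e+9 ≈ 7.515e+8 μg.

7.515e+8 μg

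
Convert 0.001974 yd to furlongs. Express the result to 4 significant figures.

1 yard = 0.00454545 furlongs.
0.001974 × 0.00454545 ≈ 8.973 × 10^-6 furlong.

8.973 × 10^-6 furlongs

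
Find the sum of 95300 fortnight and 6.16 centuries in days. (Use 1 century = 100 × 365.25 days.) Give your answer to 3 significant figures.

95300 fortnight = 1.33420 × 10^6 d and 6.16 century = 224994 d.
1.33420 × 10^6 + 224994 ≈ 1.56 × 10^6 d.

1.56 × 10^6 days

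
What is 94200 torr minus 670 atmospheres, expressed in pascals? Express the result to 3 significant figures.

-5.53e+7 pascals

94200 torr = 1.255897e+7 Pa and 670 atm = 6.788775e+7 Pa.
1.255897e+7 − 6.788775e+7 ≈ -5.53e+7 Pa.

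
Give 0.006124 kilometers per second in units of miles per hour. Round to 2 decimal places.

1 kilometer per second = 2236.94 mph.
Then 0.006124 × 2236.94 ≈ 13.70 mph.

13.70 miles per hour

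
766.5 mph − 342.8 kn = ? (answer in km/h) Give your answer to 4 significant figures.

766.5 mph = 1233.56 km/h and 342.8 kn = 634.866 km/h.
1233.56 − 634.866 ≈ 598.7 km/h.

598.7 kilometers per hour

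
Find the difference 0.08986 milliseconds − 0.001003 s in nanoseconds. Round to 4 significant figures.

-913100 ns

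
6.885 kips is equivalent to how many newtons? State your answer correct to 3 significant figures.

1 kip = 4448.22 newtons.
Thus 6.885 × 4448.22 ≈ 30600 N.

30600 N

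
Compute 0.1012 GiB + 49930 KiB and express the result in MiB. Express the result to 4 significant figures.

152.4 MiB

0.1012 GiB = 103.629 MiB and 49930 KiB = 48.7598 MiB.
103.629 + 48.7598 ≈ 152.4 MiB.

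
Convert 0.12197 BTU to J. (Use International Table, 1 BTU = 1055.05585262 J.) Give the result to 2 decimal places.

1 BTU = 1055.06 J.
So 0.12197 × 1055.06 ≈ 128.69 J.

128.69 joules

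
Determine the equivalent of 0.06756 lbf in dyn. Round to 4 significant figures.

30050 dynes

1 lbf = 444822 dyn.
Then 0.06756 × 444822 ≈ 30050 dyn.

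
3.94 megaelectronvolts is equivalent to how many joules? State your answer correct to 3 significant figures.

1 MeV = 1.60218e-13 joules.
So 3.94 × 1.60218e-13 ≈ 6.31e-13 J.

6.31e-13 J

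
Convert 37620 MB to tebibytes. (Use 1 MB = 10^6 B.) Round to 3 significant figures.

1 MB = 9.09495 × 10^-7 TiB.
So 37620 × 9.09495 × 10^-7 ≈ 0.0342 TiB.

0.0342 TiB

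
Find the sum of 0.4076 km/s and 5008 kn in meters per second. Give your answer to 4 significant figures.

2984 meters per second

0.4076 km/s = 407.600 m/s and 5008 kn = 2576.34 m/s.
407.600 + 2576.34 ≈ 2984 m/s.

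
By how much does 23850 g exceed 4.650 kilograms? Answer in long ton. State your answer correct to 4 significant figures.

23850 g = 0.0234733 long ton and 4.650 kg = 0.00457656 long ton.
0.0234733 − 0.00457656 ≈ 0.01890 long ton.

0.01890 long ton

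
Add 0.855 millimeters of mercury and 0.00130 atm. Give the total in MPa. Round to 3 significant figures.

0.855 mmHg = 0.0001139906 MPa and 0.00130 atm = 0.0001317225 MPa.
0.0001139906 + 0.0001317225 ≈ 0.000246 MPa.

0.000246 MPa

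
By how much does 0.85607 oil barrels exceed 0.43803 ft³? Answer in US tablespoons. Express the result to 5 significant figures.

0.85607 bbl = 9204.46 US tbsp and 0.43803 ft³ = 838.833 US tbsp.
9204.46 − 838.833 ≈ 8365.6 US tbsp.

8365.6 US tbsp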